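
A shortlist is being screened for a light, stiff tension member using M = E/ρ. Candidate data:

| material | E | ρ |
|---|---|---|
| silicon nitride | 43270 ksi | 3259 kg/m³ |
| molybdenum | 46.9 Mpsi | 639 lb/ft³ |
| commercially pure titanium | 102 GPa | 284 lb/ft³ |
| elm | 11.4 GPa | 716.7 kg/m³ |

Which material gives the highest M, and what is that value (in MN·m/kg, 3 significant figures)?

silicon nitride, M = 91.5 MN·m/kg

In SI units:
  silicon nitride: E = 298.3 GPa, ρ = 3259 kg/m³
  molybdenum: E = 323.4 GPa, ρ = 10240 kg/m³
  commercially pure titanium: E = 102.0 GPa, ρ = 4549 kg/m³
  elm: E = 11.40 GPa, ρ = 716.7 kg/m³
  silicon nitride: M = 91.5 MN·m/kg
  molybdenum: M = 31.6 MN·m/kg
  commercially pure titanium: M = 22.4 MN·m/kg
  elm: M = 15.9 MN·m/kg
Silicon nitride has the largest M.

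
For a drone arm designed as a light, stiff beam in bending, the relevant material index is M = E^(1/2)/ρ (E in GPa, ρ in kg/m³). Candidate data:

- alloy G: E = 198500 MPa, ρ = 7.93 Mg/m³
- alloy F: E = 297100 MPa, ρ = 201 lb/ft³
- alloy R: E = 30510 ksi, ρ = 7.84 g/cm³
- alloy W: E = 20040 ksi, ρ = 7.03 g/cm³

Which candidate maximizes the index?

After converting to SI:
  alloy G: E = 198.5 GPa, ρ = 7930 kg/m³
  alloy F: E = 297.1 GPa, ρ = 3220 kg/m³
  alloy R: E = 210.4 GPa, ρ = 7840 kg/m³
  alloy W: E = 138.2 GPa, ρ = 7030 kg/m³
  alloy F: M = 5.35×10⁻³
  alloy R: M = 1.85×10⁻³
  alloy G: M = 1.78×10⁻³
  alloy W: M = 1.67×10⁻³
Alloy F has the largest M.

alloy F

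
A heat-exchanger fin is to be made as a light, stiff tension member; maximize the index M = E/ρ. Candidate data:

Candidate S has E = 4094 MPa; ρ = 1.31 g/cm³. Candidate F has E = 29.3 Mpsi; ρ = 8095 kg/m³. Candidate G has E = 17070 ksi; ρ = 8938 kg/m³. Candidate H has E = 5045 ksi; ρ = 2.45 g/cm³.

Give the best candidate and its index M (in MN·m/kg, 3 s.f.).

candidate F, M = 25.0 MN·m/kg

After converting to SI:
  candidate S: E = 4.094 GPa, ρ = 1310 kg/m³
  candidate F: E = 202.0 GPa, ρ = 8095 kg/m³
  candidate G: E = 117.7 GPa, ρ = 8938 kg/m³
  candidate H: E = 34.78 GPa, ρ = 2450 kg/m³
  candidate F: M = 25.0 MN·m/kg
  candidate H: M = 14.2 MN·m/kg
  candidate G: M = 13.2 MN·m/kg
  candidate S: M = 3.13 MN·m/kg
Candidate F has the largest M.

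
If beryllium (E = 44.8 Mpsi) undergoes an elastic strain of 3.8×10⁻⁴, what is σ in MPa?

E = 44.8 Mpsi = 308.9 GPa.
σ = E·ε = 308900 MPa × 3.8×10⁻⁴ = 117 MPa.

117 MPa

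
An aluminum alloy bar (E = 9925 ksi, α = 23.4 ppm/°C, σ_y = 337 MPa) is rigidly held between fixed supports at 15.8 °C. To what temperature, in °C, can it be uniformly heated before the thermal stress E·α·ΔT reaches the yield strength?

E = 9925 ksi = 68.43 GPa.
E·α·ΔT = 337.0 MPa ⇒ ΔT = 337.0 / (68.43×10³ × 23.4×10⁻⁶) = 210.5 K.
T = 15.8 + 210.5 = 226.3 °C.

226 °C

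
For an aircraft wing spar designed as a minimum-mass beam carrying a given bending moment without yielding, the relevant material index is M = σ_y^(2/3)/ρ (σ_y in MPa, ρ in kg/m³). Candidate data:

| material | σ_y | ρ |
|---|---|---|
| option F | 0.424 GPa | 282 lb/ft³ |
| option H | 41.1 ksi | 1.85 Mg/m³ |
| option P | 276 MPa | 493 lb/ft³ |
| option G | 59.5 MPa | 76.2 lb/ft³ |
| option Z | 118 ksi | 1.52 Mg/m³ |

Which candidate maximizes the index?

option Z

After converting to SI:
  option F: σ_y = 424.0 MPa, ρ = 4517 kg/m³
  option H: σ_y = 283.4 MPa, ρ = 1850 kg/m³
  option P: σ_y = 276.0 MPa, ρ = 7897 kg/m³
  option G: σ_y = 59.50 MPa, ρ = 1221 kg/m³
  option Z: σ_y = 813.6 MPa, ρ = 1520 kg/m³
  option Z: M = 57.3×10⁻³
  option H: M = 23.3×10⁻³
  option F: M = 12.5×10⁻³
  option G: M = 12.5×10⁻³
  option P: M = 5.37×10⁻³
Option Z ranks first.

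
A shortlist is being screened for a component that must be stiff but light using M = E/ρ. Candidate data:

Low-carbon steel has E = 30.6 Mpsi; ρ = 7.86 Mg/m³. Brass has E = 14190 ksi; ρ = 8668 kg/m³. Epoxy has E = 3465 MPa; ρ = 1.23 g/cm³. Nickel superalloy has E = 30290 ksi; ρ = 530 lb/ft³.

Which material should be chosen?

low-carbon steel

Normalizing units and computing the index:
  low-carbon steel: E = 211.0 GPa, ρ = 7860 kg/m³
  brass: E = 97.84 GPa, ρ = 8668 kg/m³
  epoxy: E = 3.465 GPa, ρ = 1230 kg/m³
  nickel superalloy: E = 208.8 GPa, ρ = 8490 kg/m³
  low-carbon steel: M = 26.8 MN·m/kg
  nickel superalloy: M = 24.6 MN·m/kg
  brass: M = 11.3 MN·m/kg
  epoxy: M = 2.82 MN·m/kg
The maximum is for low-carbon steel.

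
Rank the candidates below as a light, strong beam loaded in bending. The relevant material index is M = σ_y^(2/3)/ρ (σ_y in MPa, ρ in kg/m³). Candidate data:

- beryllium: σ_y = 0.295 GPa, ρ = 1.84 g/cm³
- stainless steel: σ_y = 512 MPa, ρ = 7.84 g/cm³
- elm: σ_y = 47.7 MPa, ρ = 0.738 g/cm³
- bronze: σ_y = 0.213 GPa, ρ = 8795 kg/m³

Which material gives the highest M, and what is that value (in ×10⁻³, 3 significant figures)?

Convert each candidate to consistent units, then evaluate M:
  beryllium: σ_y = 295.0 MPa, ρ = 1840 kg/m³
  stainless steel: σ_y = 512.0 MPa, ρ = 7840 kg/m³
  elm: σ_y = 47.70 MPa, ρ = 738.0 kg/m³
  bronze: σ_y = 213.0 MPa, ρ = 8795 kg/m³
  beryllium: M = 24.1×10⁻³
  elm: M = 17.8×10⁻³
  stainless steel: M = 8.16×10⁻³
  bronze: M = 4.06×10⁻³
The maximum is for beryllium.

beryllium, M = 24.1×10⁻³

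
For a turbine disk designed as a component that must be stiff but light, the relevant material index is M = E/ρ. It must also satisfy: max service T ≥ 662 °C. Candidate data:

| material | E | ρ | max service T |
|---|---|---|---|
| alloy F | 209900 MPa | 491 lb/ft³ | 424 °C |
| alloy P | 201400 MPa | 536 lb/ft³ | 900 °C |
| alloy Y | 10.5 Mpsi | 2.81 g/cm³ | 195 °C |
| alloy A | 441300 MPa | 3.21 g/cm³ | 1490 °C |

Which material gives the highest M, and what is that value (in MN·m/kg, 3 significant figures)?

Screen on constraints: max service T ≥ 662 °C. Survivors: alloy P, alloy A.
In SI units:
  alloy P: E = 201.4 GPa, ρ = 8586 kg/m³
  alloy A: E = 441.3 GPa, ρ = 3210 kg/m³
  alloy A: M = 137 MN·m/kg
  alloy P: M = 23.5 MN·m/kg
Alloy A ranks first.

alloy A, M = 137 MN·m/kg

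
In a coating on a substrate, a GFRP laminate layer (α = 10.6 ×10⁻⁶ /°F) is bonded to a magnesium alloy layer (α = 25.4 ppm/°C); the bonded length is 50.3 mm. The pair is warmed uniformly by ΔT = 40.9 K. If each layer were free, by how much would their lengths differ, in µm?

13.0 µm

GFRP laminate: α = 10.6×10⁻⁶/°F × 9/5 = 19.1×10⁻⁶/K.
Δα = |19.1 − 25.4|×10⁻⁶/K = 6.32×10⁻⁶/K.
ΔL_mismatch = Δα·L·ΔT = 6.32×10⁻⁶ × 50.3 mm × 40.9 K = 13.0 µm.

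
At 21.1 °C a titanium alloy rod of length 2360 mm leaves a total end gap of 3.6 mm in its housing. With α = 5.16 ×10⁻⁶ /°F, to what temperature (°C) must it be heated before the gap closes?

185 °C

α = 5.16×10⁻⁶/°F × 9/5 = 9.29×10⁻⁶/K.
α·L₀·ΔT = 3.6 mm ⇒ ΔT = 3.6 / (9.29×10⁻⁶ × 2360.0) = 164.2 K.
T = 21.1 + 164.2 = 185.3 °C.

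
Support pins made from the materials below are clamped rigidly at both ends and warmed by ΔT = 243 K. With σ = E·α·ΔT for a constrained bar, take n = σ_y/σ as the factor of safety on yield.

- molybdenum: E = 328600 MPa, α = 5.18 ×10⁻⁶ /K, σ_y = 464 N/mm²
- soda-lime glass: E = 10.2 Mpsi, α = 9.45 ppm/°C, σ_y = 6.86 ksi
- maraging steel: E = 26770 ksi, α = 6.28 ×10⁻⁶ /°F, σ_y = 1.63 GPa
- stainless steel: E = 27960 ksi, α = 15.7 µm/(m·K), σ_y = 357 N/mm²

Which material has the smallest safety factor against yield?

In consistent units (E in GPa, α in ×10⁻⁶/K, σ_y in MPa):
  molybdenum: E = 328.6, α = 5.18, σ_y = 464.0 → σ = 414 MPa, n = 1.12
  soda-lime glass: E = 70.33, α = 9.45, σ_y = 47.30 → σ = 161 MPa, n = 0.293
  maraging steel: E = 184.6, α = 11.3, σ_y = 1630 → σ = 507 MPa, n = 3.22
  stainless steel: E = 192.8, α = 15.7, σ_y = 357.0 → σ = 735 MPa, n = 0.485
Smallest n: soda-lime glass with n = 0.293.

soda-lime glass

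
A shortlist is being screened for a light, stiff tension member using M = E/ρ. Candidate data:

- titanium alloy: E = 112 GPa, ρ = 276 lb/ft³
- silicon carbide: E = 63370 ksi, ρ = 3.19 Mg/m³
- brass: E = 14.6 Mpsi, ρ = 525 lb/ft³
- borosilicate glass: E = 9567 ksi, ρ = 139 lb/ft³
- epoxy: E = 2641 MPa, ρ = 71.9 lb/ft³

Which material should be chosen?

silicon carbide

Putting every candidate on a common basis:
  titanium alloy: E = 112.0 GPa, ρ = 4421 kg/m³
  silicon carbide: E = 436.9 GPa, ρ = 3190 kg/m³
  brass: E = 100.7 GPa, ρ = 8410 kg/m³
  borosilicate glass: E = 65.96 GPa, ρ = 2227 kg/m³
  epoxy: E = 2.641 GPa, ρ = 1152 kg/m³
  silicon carbide: M = 137 MN·m/kg
  borosilicate glass: M = 29.6 MN·m/kg
  titanium alloy: M = 25.3 MN·m/kg
  brass: M = 12.0 MN·m/kg
  epoxy: M = 2.29 MN·m/kg
Silicon carbide ranks first.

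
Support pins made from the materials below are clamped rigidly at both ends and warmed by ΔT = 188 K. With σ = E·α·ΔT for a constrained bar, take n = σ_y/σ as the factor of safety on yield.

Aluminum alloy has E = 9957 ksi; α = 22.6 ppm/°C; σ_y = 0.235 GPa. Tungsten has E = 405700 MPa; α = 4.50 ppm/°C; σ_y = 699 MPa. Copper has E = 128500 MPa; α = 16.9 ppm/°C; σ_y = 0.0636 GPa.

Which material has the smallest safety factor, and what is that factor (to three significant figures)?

copper, n = 0.156

With everything in SI (GPa, ×10⁻⁶/K, MPa):
  aluminum alloy: E = 68.65, α = 22.6, σ_y = 235.0 → σ = 292 MPa, n = 0.806
  tungsten: E = 405.7, α = 4.50, σ_y = 699.0 → σ = 343 MPa, n = 2.04
  copper: E = 128.5, α = 16.9, σ_y = 63.60 → σ = 408 MPa, n = 0.156
Copper has the lowest safety factor, n = 0.156.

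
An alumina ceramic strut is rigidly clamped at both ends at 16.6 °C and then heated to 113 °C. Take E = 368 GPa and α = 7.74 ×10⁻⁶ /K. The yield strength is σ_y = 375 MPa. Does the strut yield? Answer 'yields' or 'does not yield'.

does not yield

ΔT = 96.40 K. Constrained thermal stress σ = E·α·ΔT = 368.0×10³ MPa × 7.74×10⁻⁶ × 96.40 = 275 MPa (compressive).
Compare to σ_y = 375 MPa: σ < σ_y, so it does not yield.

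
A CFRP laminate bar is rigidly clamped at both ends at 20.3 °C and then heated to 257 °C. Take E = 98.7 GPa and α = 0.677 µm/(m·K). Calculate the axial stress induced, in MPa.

ΔT = 236.7 K. Constrained thermal stress σ = E·α·ΔT = 98.70×10³ MPa × 0.677×10⁻⁶ × 236.7 = 15.8 MPa (compressive).

15.8 MPa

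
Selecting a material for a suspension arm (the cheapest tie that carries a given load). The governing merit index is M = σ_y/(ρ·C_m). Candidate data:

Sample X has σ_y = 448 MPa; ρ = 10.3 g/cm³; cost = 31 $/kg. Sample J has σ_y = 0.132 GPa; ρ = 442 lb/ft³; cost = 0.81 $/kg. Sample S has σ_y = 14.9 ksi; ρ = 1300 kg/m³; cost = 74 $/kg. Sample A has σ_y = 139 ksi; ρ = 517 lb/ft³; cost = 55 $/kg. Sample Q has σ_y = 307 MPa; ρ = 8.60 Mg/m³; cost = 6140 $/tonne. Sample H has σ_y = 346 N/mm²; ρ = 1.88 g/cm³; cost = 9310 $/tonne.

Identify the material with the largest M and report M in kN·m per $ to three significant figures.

sample J, M = 23.0 kN·m per $

Convert each candidate to consistent units, then evaluate M:
  sample X: σ_y = 448.0 MPa, ρ = 10300 kg/m³, cost = 31.00 $/kg
  sample J: σ_y = 132.0 MPa, ρ = 7080 kg/m³, cost = 0.8100 $/kg
  sample S: σ_y = 102.7 MPa, ρ = 1300 kg/m³, cost = 74.00 $/kg
  sample A: σ_y = 958.4 MPa, ρ = 8282 kg/m³, cost = 55.00 $/kg
  sample Q: σ_y = 307.0 MPa, ρ = 8600 kg/m³, cost = 6.140 $/kg
  sample H: σ_y = 346.0 MPa, ρ = 1880 kg/m³, cost = 9.310 $/kg
  sample J: M = 23.0 kN·m per $
  sample H: M = 19.8 kN·m per $
  sample Q: M = 5.81 kN·m per $
  sample A: M = 2.10 kN·m per $
  sample X: M = 1.40 kN·m per $
  sample S: M = 1.07 kN·m per $
The maximum is for sample J.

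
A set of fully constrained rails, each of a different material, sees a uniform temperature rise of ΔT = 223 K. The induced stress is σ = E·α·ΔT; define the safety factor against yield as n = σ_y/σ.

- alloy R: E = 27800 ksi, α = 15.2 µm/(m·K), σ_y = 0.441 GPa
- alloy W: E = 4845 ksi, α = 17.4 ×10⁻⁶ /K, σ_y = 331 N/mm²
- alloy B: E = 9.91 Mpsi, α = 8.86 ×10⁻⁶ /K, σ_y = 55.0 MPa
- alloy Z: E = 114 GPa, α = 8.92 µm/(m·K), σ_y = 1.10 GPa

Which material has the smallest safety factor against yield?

alloy B

With everything in SI (GPa, ×10⁻⁶/K, MPa):
  alloy R: E = 191.7, α = 15.2, σ_y = 441.0 → σ = 650 MPa, n = 0.679
  alloy W: E = 33.41, α = 17.4, σ_y = 331.0 → σ = 130 MPa, n = 2.55
  alloy B: E = 68.33, α = 8.86, σ_y = 55.00 → σ = 135 MPa, n = 0.407
  alloy Z: E = 114.0, α = 8.92, σ_y = 1100 → σ = 227 MPa, n = 4.85
Alloy B has the lowest safety factor, n = 0.407.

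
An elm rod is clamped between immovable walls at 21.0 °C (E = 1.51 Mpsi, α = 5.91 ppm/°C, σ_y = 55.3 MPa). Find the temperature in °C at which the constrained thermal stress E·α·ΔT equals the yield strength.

920 °C

E = 1.51 Mpsi = 10.41 GPa.
E·α·ΔT = 55.30 MPa ⇒ ΔT = 55.30 / (10.41×10³ × 5.91×10⁻⁶) = 898.8 K.
T = 21.0 + 898.8 = 919.8 °C.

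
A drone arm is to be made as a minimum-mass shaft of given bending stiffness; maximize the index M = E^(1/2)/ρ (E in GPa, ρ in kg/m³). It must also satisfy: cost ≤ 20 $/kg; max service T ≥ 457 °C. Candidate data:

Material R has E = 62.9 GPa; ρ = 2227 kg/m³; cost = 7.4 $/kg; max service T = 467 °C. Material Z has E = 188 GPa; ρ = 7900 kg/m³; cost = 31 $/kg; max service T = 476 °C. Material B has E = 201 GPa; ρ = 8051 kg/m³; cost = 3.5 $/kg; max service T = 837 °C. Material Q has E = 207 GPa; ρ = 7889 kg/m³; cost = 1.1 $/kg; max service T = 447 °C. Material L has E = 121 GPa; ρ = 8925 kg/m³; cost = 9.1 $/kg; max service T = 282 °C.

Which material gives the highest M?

material R

Screen on constraints: cost ≤ 20 $/kg; max service T ≥ 457 °C. Survivors: material R, material B.
Computing M directly (units already consistent):
  material R: M = 3.56×10⁻³
  material B: M = 1.76×10⁻³
Material R has the largest M.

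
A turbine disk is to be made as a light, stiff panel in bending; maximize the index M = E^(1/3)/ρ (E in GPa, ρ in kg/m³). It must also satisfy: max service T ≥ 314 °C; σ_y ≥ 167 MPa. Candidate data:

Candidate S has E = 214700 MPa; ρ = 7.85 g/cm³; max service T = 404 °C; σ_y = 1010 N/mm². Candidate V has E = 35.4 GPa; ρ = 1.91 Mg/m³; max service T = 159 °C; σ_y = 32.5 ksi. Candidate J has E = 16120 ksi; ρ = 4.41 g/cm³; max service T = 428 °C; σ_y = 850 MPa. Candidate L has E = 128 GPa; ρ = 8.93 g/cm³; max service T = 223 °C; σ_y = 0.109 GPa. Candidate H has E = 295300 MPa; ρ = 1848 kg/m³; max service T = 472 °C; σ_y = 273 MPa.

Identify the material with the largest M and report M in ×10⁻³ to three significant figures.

candidate H, M = 3.60×10⁻³

Screen on constraints: max service T ≥ 314 °C; σ_y ≥ 167 MPa. Survivors: candidate S, candidate J, candidate H.
Putting every candidate on a common basis:
  candidate S: E = 214.7 GPa, ρ = 7850 kg/m³
  candidate J: E = 111.1 GPa, ρ = 4410 kg/m³
  candidate H: E = 295.3 GPa, ρ = 1848 kg/m³
  candidate H: M = 3.60×10⁻³
  candidate J: M = 1.09×10⁻³
  candidate S: M = 0.763×10⁻³
Candidate H has the largest M.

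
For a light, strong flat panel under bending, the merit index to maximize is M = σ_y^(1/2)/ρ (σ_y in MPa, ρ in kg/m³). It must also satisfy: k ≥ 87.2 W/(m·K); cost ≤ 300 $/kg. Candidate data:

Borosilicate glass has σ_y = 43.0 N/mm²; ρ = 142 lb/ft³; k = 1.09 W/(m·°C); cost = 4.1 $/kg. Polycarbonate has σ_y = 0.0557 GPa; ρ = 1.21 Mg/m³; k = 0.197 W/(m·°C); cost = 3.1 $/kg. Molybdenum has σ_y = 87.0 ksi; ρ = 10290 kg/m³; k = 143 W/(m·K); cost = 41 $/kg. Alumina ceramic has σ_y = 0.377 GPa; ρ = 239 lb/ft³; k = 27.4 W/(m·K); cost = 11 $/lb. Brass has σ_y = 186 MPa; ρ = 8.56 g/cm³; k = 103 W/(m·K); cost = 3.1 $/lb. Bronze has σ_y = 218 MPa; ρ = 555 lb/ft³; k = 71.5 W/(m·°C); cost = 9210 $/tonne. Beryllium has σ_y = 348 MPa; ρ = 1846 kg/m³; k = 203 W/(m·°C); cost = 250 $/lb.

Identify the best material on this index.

molybdenum

Screen on constraints: k ≥ 87.2 W/(m·K); cost ≤ 300 $/kg. Survivors: molybdenum, brass.
Normalizing units and computing the index:
  molybdenum: σ_y = 599.8 MPa, ρ = 10290 kg/m³
  brass: σ_y = 186.0 MPa, ρ = 8560 kg/m³
  molybdenum: M = 2.38×10⁻³
  brass: M = 1.59×10⁻³
Molybdenum has the largest M.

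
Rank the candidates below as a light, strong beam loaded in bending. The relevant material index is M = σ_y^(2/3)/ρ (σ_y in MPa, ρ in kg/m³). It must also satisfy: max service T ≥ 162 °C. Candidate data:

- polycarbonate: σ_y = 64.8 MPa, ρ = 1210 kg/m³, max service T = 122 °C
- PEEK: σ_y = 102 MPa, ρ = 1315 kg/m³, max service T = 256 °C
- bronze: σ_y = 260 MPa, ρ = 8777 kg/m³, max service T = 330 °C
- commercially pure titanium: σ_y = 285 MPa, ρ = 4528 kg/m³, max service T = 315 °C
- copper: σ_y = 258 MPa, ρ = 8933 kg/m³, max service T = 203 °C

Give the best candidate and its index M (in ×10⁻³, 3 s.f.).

Screen on constraints: max service T ≥ 162 °C. Survivors: PEEK, bronze, commercially pure titanium, copper.
Per-candidate index values:
  PEEK: M = 16.6×10⁻³
  commercially pure titanium: M = 9.56×10⁻³
  bronze: M = 4.64×10⁻³
  copper: M = 4.54×10⁻³
PEEK has the largest M.

PEEK, M = 16.6×10⁻³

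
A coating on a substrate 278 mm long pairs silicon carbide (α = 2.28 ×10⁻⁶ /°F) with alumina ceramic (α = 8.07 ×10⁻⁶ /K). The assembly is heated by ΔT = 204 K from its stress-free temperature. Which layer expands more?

silicon carbide: α = 2.28×10⁻⁶/°F × 9/5 = 4.10×10⁻⁶/K.
α(silicon carbide) = 4.10×10⁻⁶/K vs α(alumina ceramic) = 8.07×10⁻⁶/K.
Higher α expands more for the same ΔT: alumina ceramic.

alumina ceramic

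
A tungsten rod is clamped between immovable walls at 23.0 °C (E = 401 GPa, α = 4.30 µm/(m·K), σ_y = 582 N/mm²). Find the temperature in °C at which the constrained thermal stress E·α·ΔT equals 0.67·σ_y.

249 °C

σ_y = 582 N/mm² = 582.0 MPa.
E·α·ΔT = 389.9 MPa ⇒ ΔT = 389.9 / (401.0×10³ × 4.30×10⁻⁶) = 226.1 K.
T = 23.0 + 226.1 = 249.1 °C.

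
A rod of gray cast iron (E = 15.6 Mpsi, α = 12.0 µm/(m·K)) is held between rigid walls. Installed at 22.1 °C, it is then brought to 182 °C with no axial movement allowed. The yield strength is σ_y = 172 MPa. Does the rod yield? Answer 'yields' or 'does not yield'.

yields

E = 15.6 Mpsi = 107.6 GPa.
ΔT = 159.9 K. Constrained thermal stress σ = E·α·ΔT = 107.6×10³ MPa × 12.0×10⁻⁶ × 159.9 = 206 MPa (compressive).
Compare to σ_y = 172 MPa: σ ≥ σ_y, so it yields.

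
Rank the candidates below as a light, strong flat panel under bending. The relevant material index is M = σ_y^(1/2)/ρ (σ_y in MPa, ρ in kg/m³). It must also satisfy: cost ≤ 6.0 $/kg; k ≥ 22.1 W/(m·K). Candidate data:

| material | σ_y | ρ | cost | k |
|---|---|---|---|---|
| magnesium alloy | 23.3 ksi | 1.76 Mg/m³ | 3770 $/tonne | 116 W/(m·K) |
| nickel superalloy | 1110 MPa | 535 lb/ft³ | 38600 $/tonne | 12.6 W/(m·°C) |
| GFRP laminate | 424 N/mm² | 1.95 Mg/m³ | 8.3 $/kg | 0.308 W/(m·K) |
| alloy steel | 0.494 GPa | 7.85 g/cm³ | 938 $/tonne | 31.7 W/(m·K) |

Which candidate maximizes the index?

magnesium alloy

Screen on constraints: cost ≤ 6.0 $/kg; k ≥ 22.1 W/(m·K). Survivors: magnesium alloy, alloy steel.
Normalizing units and computing the index:
  magnesium alloy: σ_y = 160.6 MPa, ρ = 1760 kg/m³
  alloy steel: σ_y = 494.0 MPa, ρ = 7850 kg/m³
  magnesium alloy: M = 7.20×10⁻³
  alloy steel: M = 2.83×10⁻³
The maximum is for magnesium alloy.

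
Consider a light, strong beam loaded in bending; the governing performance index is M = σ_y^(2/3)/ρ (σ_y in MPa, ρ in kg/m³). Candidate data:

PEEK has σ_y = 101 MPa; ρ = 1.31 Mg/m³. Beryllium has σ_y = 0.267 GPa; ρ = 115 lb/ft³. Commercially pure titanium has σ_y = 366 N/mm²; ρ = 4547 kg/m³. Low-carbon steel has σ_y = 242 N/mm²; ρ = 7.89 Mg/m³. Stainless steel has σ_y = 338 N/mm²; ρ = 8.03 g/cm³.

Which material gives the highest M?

beryllium

Putting every candidate on a common basis:
  PEEK: σ_y = 101.0 MPa, ρ = 1310 kg/m³
  beryllium: σ_y = 267.0 MPa, ρ = 1842 kg/m³
  commercially pure titanium: σ_y = 366.0 MPa, ρ = 4547 kg/m³
  low-carbon steel: σ_y = 242.0 MPa, ρ = 7890 kg/m³
  stainless steel: σ_y = 338.0 MPa, ρ = 8030 kg/m³
  beryllium: M = 22.5×10⁻³
  PEEK: M = 16.6×10⁻³
  commercially pure titanium: M = 11.3×10⁻³
  stainless steel: M = 6.04×10⁻³
  low-carbon steel: M = 4.92×10⁻³
Beryllium has the largest M.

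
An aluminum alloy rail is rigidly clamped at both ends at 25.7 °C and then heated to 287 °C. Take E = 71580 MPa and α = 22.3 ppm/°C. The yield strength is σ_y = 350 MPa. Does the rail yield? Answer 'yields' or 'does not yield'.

yields

E = 71580 MPa = 71.58 GPa.
ΔT = 261.3 K. Constrained thermal stress σ = E·α·ΔT = 71.58×10³ MPa × 22.3×10⁻⁶ × 261.3 = 417 MPa (compressive).
Compare to σ_y = 350 MPa: σ ≥ σ_y, so it yields.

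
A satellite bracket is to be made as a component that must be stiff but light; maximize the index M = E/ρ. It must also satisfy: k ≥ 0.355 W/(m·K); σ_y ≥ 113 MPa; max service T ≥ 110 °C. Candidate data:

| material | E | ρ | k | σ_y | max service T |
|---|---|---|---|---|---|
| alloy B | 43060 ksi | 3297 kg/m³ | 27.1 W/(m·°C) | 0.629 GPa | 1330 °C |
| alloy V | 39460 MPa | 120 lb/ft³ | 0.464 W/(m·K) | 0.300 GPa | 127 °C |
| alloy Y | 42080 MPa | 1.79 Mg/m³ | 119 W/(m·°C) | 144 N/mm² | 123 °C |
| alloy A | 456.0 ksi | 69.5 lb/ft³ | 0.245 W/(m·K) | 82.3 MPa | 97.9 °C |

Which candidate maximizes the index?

Screen on constraints: k ≥ 0.355 W/(m·K); σ_y ≥ 113 MPa; max service T ≥ 110 °C. Survivors: alloy B, alloy V, alloy Y.
Convert each candidate to consistent units, then evaluate M:
  alloy B: E = 296.9 GPa, ρ = 3297 kg/m³
  alloy V: E = 39.46 GPa, ρ = 1922 kg/m³
  alloy Y: E = 42.08 GPa, ρ = 1790 kg/m³
  alloy B: M = 90.0 MN·m/kg
  alloy Y: M = 23.5 MN·m/kg
  alloy V: M = 20.5 MN·m/kg
Highest index: alloy B.

alloy B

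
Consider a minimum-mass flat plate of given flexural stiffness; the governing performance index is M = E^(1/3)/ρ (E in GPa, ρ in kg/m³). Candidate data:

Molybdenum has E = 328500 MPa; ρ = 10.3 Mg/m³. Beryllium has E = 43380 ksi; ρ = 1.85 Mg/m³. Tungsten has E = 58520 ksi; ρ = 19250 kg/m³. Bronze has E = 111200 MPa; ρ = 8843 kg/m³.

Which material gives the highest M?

beryllium

Normalizing units and computing the index:
  molybdenum: E = 328.5 GPa, ρ = 10300 kg/m³
  beryllium: E = 299.1 GPa, ρ = 1850 kg/m³
  tungsten: E = 403.5 GPa, ρ = 19250 kg/m³
  bronze: E = 111.2 GPa, ρ = 8843 kg/m³
  beryllium: M = 3.61×10⁻³
  molybdenum: M = 0.670×10⁻³
  bronze: M = 0.544×10⁻³
  tungsten: M = 0.384×10⁻³
The maximum is for beryllium.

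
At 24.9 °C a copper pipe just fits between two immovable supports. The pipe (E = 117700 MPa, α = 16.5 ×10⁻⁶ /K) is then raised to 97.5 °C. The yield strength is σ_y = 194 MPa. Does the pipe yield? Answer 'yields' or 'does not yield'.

E = 117700 MPa = 117.7 GPa.
ΔT = 72.60 K. Constrained thermal stress σ = E·α·ΔT = 117.7×10³ MPa × 16.5×10⁻⁶ × 72.60 = 141 MPa (compressive).
Compare to σ_y = 194 MPa: σ < σ_y, so it does not yield.

does not yield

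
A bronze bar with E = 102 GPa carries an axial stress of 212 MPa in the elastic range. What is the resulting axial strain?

ε = σ/E = 212 / 102000 = 2.08×10⁻³.

2.08×10⁻³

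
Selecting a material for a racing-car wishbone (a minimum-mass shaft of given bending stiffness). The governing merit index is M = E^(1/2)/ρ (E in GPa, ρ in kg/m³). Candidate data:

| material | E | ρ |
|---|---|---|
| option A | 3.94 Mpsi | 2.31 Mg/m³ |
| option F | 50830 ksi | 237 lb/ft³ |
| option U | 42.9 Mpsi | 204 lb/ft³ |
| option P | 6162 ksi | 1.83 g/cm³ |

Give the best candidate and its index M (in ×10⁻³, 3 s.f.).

Convert each candidate to consistent units, then evaluate M:
  option A: E = 27.17 GPa, ρ = 2310 kg/m³
  option F: E = 350.5 GPa, ρ = 3796 kg/m³
  option U: E = 295.8 GPa, ρ = 3268 kg/m³
  option P: E = 42.49 GPa, ρ = 1830 kg/m³
  option U: M = 5.26×10⁻³
  option F: M = 4.93×10⁻³
  option P: M = 3.56×10⁻³
  option A: M = 2.26×10⁻³
Highest index: option U.

option U, M = 5.26×10⁻³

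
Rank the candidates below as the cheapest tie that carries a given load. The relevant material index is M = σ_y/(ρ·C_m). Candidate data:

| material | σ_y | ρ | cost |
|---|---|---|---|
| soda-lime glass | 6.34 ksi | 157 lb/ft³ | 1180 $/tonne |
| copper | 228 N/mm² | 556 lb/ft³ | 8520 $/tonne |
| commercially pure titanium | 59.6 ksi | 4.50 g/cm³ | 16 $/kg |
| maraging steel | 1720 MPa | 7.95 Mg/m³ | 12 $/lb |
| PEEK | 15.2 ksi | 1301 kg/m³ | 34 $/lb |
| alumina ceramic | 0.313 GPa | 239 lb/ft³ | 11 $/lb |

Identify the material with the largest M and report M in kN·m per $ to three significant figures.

Normalizing units and computing the index:
  soda-lime glass: σ_y = 43.71 MPa, ρ = 2515 kg/m³, cost = 1.180 $/kg
  copper: σ_y = 228.0 MPa, ρ = 8906 kg/m³, cost = 8.520 $/kg
  commercially pure titanium: σ_y = 410.9 MPa, ρ = 4500 kg/m³, cost = 16.00 $/kg
  maraging steel: σ_y = 1720 MPa, ρ = 7950 kg/m³, cost = 26.46 $/kg
  PEEK: σ_y = 104.8 MPa, ρ = 1301 kg/m³, cost = 74.96 $/kg
  alumina ceramic: σ_y = 313.0 MPa, ρ = 3828 kg/m³, cost = 24.25 $/kg
  soda-lime glass: M = 14.7 kN·m per $
  maraging steel: M = 8.18 kN·m per $
  commercially pure titanium: M = 5.71 kN·m per $
  alumina ceramic: M = 3.37 kN·m per $
  copper: M = 3.00 kN·m per $
  PEEK: M = 1.07 kN·m per $
Soda-lime glass ranks first.

soda-lime glass, M = 14.7 kN·m per $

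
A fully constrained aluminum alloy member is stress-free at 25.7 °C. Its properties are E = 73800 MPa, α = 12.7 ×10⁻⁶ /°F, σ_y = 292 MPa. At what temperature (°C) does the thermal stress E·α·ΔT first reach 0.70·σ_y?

147 °C

E = 73800 MPa = 73.80 GPa.
α = 12.7×10⁻⁶/°F × 9/5 = 22.9×10⁻⁶/K.
E·α·ΔT = 204.4 MPa ⇒ ΔT = 204.4 / (73.80×10³ × 22.9×10⁻⁶) = 121.2 K.
T = 25.7 + 121.2 = 146.9 °C.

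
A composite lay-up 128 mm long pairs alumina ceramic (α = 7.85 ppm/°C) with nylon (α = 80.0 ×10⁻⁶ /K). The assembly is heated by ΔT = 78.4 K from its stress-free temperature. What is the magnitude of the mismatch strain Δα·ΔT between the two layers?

Δα = |7.85 − 80.0|×10⁻⁶/K = 72.2×10⁻⁶/K.
Mismatch strain = Δα·ΔT = 72.2×10⁻⁶ × 78.4 = 5.66×10⁻³.

5.66×10⁻³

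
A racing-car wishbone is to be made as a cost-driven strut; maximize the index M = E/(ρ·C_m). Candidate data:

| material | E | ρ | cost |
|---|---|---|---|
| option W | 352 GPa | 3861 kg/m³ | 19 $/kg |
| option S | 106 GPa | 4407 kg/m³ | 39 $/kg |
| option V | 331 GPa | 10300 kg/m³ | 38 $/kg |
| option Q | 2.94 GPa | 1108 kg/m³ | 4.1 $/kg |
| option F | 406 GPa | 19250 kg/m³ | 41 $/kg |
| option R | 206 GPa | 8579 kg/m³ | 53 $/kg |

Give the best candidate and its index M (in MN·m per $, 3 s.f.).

Computing M directly (units already consistent):
  option W: M = 4.80 MN·m per $
  option V: M = 0.846 MN·m per $
  option Q: M = 0.647 MN·m per $
  option S: M = 0.617 MN·m per $
  option F: M = 0.514 MN·m per $
  option R: M = 0.453 MN·m per $
Option W ranks first.

option W, M = 4.80 MN·m per $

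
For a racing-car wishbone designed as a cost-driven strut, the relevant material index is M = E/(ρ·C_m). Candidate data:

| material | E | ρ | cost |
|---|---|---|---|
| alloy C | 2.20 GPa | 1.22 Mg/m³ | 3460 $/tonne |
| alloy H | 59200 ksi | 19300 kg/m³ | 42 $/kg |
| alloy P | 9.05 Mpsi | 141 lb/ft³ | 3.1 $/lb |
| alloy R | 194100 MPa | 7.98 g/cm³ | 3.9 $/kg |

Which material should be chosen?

Normalizing units and computing the index:
  alloy C: E = 2.200 GPa, ρ = 1220 kg/m³, cost = 3.460 $/kg
  alloy H: E = 408.2 GPa, ρ = 19300 kg/m³, cost = 42.00 $/kg
  alloy P: E = 62.40 GPa, ρ = 2259 kg/m³, cost = 6.834 $/kg
  alloy R: E = 194.1 GPa, ρ = 7980 kg/m³, cost = 3.900 $/kg
  alloy R: M = 6.24 MN·m per $
  alloy P: M = 4.04 MN·m per $
  alloy C: M = 0.521 MN·m per $
  alloy H: M = 0.504 MN·m per $
Highest index: alloy R.

alloy R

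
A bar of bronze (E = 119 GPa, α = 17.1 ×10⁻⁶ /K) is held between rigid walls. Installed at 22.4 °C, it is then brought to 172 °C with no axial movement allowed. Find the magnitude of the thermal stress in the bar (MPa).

304 MPa

ΔT = 149.6 K. Constrained thermal stress σ = E·α·ΔT = 119.0×10³ MPa × 17.1×10⁻⁶ × 149.6 = 304 MPa (compressive).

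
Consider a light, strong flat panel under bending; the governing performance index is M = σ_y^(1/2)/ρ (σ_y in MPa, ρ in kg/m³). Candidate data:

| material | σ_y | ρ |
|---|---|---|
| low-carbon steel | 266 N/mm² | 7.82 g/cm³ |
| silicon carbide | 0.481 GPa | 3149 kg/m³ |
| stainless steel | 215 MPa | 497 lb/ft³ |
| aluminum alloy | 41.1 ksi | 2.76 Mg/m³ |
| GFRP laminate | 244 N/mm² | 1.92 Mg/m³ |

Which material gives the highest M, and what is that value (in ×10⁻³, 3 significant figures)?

Putting every candidate on a common basis:
  low-carbon steel: σ_y = 266.0 MPa, ρ = 7820 kg/m³
  silicon carbide: σ_y = 481.0 MPa, ρ = 3149 kg/m³
  stainless steel: σ_y = 215.0 MPa, ρ = 7961 kg/m³
  aluminum alloy: σ_y = 283.4 MPa, ρ = 2760 kg/m³
  GFRP laminate: σ_y = 244.0 MPa, ρ = 1920 kg/m³
  GFRP laminate: M = 8.14×10⁻³
  silicon carbide: M = 6.96×10⁻³
  aluminum alloy: M = 6.10×10⁻³
  low-carbon steel: M = 2.09×10⁻³
  stainless steel: M = 1.84×10⁻³
Highest index: GFRP laminate.

GFRP laminate, M = 8.14×10⁻³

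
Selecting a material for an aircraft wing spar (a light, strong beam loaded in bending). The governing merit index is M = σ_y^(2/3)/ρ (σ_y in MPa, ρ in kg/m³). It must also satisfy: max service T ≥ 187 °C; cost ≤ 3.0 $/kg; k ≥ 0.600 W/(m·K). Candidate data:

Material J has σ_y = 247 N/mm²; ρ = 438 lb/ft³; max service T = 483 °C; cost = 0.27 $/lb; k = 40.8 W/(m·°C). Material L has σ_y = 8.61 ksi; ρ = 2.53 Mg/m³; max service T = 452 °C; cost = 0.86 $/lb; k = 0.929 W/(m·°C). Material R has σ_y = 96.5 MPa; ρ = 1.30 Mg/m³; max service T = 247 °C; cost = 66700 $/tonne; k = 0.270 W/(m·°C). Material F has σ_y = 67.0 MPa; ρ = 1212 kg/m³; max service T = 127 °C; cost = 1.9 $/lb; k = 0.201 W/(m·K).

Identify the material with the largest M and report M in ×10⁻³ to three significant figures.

Screen on constraints: max service T ≥ 187 °C; cost ≤ 3.0 $/kg; k ≥ 0.600 W/(m·K). Survivors: material J, material L.
Putting every candidate on a common basis:
  material J: σ_y = 247.0 MPa, ρ = 7016 kg/m³
  material L: σ_y = 59.36 MPa, ρ = 2530 kg/m³
  material L: M = 6.01×10⁻³
  material J: M = 5.61×10⁻³
Highest index: material L.

material L, M = 6.01×10⁻³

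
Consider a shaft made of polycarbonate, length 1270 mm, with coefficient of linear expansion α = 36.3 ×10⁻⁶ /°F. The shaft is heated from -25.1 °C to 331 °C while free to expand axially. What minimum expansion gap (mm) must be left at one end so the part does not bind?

Convert α: 36.3×10⁻⁶/°F × (9/5) = 65.3×10⁻⁶/K.
ΔT = 331 − (-25.1) = 356.1 K.
ΔL = α·L₀·ΔT = 65.3×10⁻⁶ × 1270 mm × 356.1 K = 29.5 mm.

29.5 mm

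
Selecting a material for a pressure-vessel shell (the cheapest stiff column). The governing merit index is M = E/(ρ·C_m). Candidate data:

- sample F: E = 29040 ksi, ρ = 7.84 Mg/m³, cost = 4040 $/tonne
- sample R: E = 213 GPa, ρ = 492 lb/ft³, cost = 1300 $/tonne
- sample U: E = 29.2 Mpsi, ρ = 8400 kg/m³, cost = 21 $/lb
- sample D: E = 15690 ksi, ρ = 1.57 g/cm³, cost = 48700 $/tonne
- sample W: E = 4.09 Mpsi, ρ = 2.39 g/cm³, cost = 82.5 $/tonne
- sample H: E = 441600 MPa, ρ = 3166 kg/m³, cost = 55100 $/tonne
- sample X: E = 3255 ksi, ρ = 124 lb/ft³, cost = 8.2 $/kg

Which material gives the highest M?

In SI units:
  sample F: E = 200.2 GPa, ρ = 7840 kg/m³, cost = 4.040 $/kg
  sample R: E = 213.0 GPa, ρ = 7881 kg/m³, cost = 1.300 $/kg
  sample U: E = 201.3 GPa, ρ = 8400 kg/m³, cost = 46.30 $/kg
  sample D: E = 108.2 GPa, ρ = 1570 kg/m³, cost = 48.70 $/kg
  sample W: E = 28.20 GPa, ρ = 2390 kg/m³, cost = 0.08250 $/kg
  sample H: E = 441.6 GPa, ρ = 3166 kg/m³, cost = 55.10 $/kg
  sample X: E = 22.44 GPa, ρ = 1986 kg/m³, cost = 8.200 $/kg
  sample W: M = 143 MN·m per $
  sample R: M = 20.8 MN·m per $
  sample F: M = 6.32 MN·m per $
  sample H: M = 2.53 MN·m per $
  sample D: M = 1.41 MN·m per $
  sample X: M = 1.38 MN·m per $
  sample U: M = 0.518 MN·m per $
Sample W ranks first.

sample W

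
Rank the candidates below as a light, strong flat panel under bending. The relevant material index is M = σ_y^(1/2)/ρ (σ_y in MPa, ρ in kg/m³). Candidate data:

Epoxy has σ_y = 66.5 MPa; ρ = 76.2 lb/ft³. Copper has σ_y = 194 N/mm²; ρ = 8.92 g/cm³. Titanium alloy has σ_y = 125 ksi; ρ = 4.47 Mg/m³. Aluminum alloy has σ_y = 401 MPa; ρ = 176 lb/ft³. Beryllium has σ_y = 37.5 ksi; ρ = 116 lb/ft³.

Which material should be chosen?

Normalizing units and computing the index:
  epoxy: σ_y = 66.50 MPa, ρ = 1221 kg/m³
  copper: σ_y = 194.0 MPa, ρ = 8920 kg/m³
  titanium alloy: σ_y = 861.8 MPa, ρ = 4470 kg/m³
  aluminum alloy: σ_y = 401.0 MPa, ρ = 2819 kg/m³
  beryllium: σ_y = 258.6 MPa, ρ = 1858 kg/m³
  beryllium: M = 8.65×10⁻³
  aluminum alloy: M = 7.10×10⁻³
  epoxy: M = 6.68×10⁻³
  titanium alloy: M = 6.57×10⁻³
  copper: M = 1.56×10⁻³
Beryllium ranks first.

beryllium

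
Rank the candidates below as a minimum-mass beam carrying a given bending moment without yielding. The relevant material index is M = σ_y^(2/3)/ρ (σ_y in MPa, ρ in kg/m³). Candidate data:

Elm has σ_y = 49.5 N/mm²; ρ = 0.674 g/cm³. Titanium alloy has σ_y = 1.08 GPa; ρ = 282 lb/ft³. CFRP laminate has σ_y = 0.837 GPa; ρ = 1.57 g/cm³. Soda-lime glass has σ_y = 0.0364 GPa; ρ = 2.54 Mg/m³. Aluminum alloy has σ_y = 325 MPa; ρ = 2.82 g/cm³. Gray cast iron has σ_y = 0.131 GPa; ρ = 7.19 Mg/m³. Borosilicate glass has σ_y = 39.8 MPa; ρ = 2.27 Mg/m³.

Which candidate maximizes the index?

CFRP laminate

Convert each candidate to consistent units, then evaluate M:
  elm: σ_y = 49.50 MPa, ρ = 674.0 kg/m³
  titanium alloy: σ_y = 1080 MPa, ρ = 4517 kg/m³
  CFRP laminate: σ_y = 837.0 MPa, ρ = 1570 kg/m³
  soda-lime glass: σ_y = 36.40 MPa, ρ = 2540 kg/m³
  aluminum alloy: σ_y = 325.0 MPa, ρ = 2820 kg/m³
  gray cast iron: σ_y = 131.0 MPa, ρ = 7190 kg/m³
  borosilicate glass: σ_y = 39.80 MPa, ρ = 2270 kg/m³
  CFRP laminate: M = 56.6×10⁻³
  titanium alloy: M = 23.3×10⁻³
  elm: M = 20.0×10⁻³
  aluminum alloy: M = 16.8×10⁻³
  borosilicate glass: M = 5.14×10⁻³
  soda-lime glass: M = 4.32×10⁻³
  gray cast iron: M = 3.59×10⁻³
CFRP laminate has the largest M.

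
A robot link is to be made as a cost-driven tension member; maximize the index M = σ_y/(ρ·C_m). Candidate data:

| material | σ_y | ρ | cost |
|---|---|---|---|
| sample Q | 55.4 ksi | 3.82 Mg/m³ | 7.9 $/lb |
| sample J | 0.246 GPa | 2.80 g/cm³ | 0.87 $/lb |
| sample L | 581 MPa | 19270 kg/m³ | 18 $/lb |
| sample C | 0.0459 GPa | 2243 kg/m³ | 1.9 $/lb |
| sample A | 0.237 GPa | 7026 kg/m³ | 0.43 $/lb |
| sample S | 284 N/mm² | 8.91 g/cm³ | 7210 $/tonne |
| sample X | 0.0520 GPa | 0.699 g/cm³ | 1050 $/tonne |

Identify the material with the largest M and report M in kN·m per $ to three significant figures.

After converting to SI:
  sample Q: σ_y = 382.0 MPa, ρ = 3820 kg/m³, cost = 17.42 $/kg
  sample J: σ_y = 246.0 MPa, ρ = 2800 kg/m³, cost = 1.918 $/kg
  sample L: σ_y = 581.0 MPa, ρ = 19270 kg/m³, cost = 39.68 $/kg
  sample C: σ_y = 45.90 MPa, ρ = 2243 kg/m³, cost = 4.189 $/kg
  sample A: σ_y = 237.0 MPa, ρ = 7026 kg/m³, cost = 0.9480 $/kg
  sample S: σ_y = 284.0 MPa, ρ = 8910 kg/m³, cost = 7.210 $/kg
  sample X: σ_y = 52.00 MPa, ρ = 699.0 kg/m³, cost = 1.050 $/kg
  sample X: M = 70.8 kN·m per $
  sample J: M = 45.8 kN·m per $
  sample A: M = 35.6 kN·m per $
  sample Q: M = 5.74 kN·m per $
  sample C: M = 4.89 kN·m per $
  sample S: M = 4.42 kN·m per $
  sample L: M = 0.760 kN·m per $
The maximum is for sample X.

sample X, M = 70.8 kN·m per $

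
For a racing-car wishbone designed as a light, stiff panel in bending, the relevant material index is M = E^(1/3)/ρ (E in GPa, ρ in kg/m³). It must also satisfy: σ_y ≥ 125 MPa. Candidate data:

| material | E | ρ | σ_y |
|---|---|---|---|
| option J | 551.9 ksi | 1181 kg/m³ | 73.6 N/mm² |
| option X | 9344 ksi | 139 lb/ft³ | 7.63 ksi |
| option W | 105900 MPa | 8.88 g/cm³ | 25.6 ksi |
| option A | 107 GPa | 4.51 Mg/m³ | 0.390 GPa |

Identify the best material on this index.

Screen on constraints: σ_y ≥ 125 MPa. Survivors: option W, option A.
After converting to SI:
  option W: E = 105.9 GPa, ρ = 8880 kg/m³
  option A: E = 107.0 GPa, ρ = 4510 kg/m³
  option A: M = 1.05×10⁻³
  option W: M = 0.533×10⁻³
The maximum is for option A.

option A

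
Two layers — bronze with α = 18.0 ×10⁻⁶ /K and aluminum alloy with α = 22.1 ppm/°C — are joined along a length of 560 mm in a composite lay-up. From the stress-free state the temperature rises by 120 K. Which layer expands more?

aluminum alloy

α(bronze) = 18.0×10⁻⁶/K vs α(aluminum alloy) = 22.1×10⁻⁶/K.
Higher α expands more for the same ΔT: aluminum alloy.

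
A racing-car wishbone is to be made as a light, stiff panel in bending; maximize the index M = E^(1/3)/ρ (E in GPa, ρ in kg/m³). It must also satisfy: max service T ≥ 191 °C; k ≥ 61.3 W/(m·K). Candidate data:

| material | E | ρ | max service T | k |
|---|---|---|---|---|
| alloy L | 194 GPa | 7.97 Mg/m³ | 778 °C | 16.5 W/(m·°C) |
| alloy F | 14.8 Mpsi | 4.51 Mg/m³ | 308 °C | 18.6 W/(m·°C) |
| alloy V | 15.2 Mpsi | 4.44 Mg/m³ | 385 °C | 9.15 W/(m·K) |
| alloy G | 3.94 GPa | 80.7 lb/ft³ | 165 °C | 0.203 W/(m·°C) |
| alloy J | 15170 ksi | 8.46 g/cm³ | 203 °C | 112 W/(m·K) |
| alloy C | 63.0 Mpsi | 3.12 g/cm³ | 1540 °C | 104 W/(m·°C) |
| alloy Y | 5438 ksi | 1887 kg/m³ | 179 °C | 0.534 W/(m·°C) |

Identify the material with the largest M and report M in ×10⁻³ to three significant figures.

Screen on constraints: max service T ≥ 191 °C; k ≥ 61.3 W/(m·K). Survivors: alloy J, alloy C.
Normalizing units and computing the index:
  alloy J: E = 104.6 GPa, ρ = 8460 kg/m³
  alloy C: E = 434.4 GPa, ρ = 3120 kg/m³
  alloy C: M = 2.43×10⁻³
  alloy J: M = 0.557×10⁻³
Highest index: alloy C.

alloy C, M = 2.43×10⁻³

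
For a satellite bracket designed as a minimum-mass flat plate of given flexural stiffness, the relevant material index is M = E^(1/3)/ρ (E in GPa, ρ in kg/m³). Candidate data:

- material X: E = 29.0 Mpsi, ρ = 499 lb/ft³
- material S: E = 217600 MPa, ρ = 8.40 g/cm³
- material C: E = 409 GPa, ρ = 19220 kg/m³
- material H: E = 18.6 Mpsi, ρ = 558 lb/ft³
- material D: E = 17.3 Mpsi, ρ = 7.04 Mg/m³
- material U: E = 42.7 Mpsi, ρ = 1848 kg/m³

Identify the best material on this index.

material U

After converting to SI:
  material X: E = 199.9 GPa, ρ = 7993 kg/m³
  material S: E = 217.6 GPa, ρ = 8400 kg/m³
  material C: E = 409.0 GPa, ρ = 19220 kg/m³
  material H: E = 128.2 GPa, ρ = 8938 kg/m³
  material D: E = 119.3 GPa, ρ = 7040 kg/m³
  material U: E = 294.4 GPa, ρ = 1848 kg/m³
  material U: M = 3.60×10⁻³
  material X: M = 0.732×10⁻³
  material S: M = 0.716×10⁻³
  material D: M = 0.699×10⁻³
  material H: M = 0.564×10⁻³
  material C: M = 0.386×10⁻³
Material U ranks first.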